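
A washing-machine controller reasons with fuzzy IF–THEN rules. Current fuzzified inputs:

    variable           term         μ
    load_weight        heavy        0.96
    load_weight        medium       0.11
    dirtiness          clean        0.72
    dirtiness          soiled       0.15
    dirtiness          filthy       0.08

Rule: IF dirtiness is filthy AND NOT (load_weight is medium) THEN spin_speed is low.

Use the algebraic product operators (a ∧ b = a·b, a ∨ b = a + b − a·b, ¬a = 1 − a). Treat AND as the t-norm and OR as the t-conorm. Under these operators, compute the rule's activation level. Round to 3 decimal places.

0.071

firing strength: filthy=0.08, ¬medium=1−0.11=0.89; AND[a·b] → w = 0.0712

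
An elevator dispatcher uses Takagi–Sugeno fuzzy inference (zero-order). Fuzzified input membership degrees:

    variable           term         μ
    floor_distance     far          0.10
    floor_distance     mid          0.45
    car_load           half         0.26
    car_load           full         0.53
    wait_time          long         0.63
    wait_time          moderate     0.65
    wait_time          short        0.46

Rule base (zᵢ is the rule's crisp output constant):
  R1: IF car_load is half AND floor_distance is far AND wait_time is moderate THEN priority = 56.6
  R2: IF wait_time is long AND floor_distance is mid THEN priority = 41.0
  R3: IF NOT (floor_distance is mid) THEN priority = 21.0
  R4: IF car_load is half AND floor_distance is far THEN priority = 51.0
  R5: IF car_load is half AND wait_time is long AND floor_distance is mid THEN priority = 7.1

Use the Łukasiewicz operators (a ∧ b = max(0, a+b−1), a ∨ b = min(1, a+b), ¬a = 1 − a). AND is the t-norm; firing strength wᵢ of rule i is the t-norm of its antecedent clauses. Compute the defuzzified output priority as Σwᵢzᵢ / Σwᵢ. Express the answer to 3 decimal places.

R1 (z=56.6): half=0.26, far=0.10, moderate=0.65; AND[max(0, a+b−1)] → w = 0.00
R2 (z=41.0): long=0.63, mid=0.45; AND[max(0, a+b−1)] → w = 0.08
R3 (z=21.0): ¬mid=1−0.45=0.55 → w = 0.55
R4 (z=51.0): half=0.26, far=0.10; AND[max(0, a+b−1)] → w = 0.00
R5 (z=7.1): half=0.26, long=0.63, mid=0.45; AND[max(0, a+b−1)] → w = 0.00
Weighted average = (0.00·56.6 + 0.08·41.0 + 0.55·21.0 + 0.00·51.0 + 0.00·7.1) / (0.00 + 0.08 + 0.55 + 0.00 + 0.00)
  = 14.8300 / 0.6300 = 23.540

23.540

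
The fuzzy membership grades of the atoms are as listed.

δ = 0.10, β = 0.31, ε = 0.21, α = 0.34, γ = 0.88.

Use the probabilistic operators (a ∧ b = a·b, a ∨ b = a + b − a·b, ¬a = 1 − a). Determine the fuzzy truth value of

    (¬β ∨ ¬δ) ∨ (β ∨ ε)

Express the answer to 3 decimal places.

0.983

¬β = 1 − 0.3100 = 0.6900
¬δ = 1 − 0.1000 = 0.9000
¬β ∨ ¬δ = a + b − a·b on (0.6900, 0.9000) = 0.9690
β ∨ ε = a + b − a·b on (0.3100, 0.2100) = 0.4549
(¬β ∨ ¬δ) ∨ (β ∨ ε) = a + b − a·b on (0.9690, 0.4549) = 0.9831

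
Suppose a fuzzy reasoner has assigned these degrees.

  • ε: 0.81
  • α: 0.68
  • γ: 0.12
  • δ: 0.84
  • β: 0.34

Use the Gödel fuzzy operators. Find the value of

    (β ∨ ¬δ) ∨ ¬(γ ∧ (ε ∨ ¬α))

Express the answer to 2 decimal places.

¬δ = 1 − 0.84 = 0.16
β ∨ ¬δ = max(a, b) on (0.34, 0.16) = 0.34
¬α = 1 − 0.68 = 0.32
ε ∨ ¬α = max(a, b) on (0.81, 0.32) = 0.81
γ ∧ (ε ∨ ¬α) = min(a, b) on (0.12, 0.81) = 0.12
¬(γ ∧ (ε ∨ ¬α)) = 1 − 0.12 = 0.88
(β ∨ ¬δ) ∨ ¬(γ ∧ (ε ∨ ¬α)) = max(a, b) on (0.34, 0.88) = 0.88

0.88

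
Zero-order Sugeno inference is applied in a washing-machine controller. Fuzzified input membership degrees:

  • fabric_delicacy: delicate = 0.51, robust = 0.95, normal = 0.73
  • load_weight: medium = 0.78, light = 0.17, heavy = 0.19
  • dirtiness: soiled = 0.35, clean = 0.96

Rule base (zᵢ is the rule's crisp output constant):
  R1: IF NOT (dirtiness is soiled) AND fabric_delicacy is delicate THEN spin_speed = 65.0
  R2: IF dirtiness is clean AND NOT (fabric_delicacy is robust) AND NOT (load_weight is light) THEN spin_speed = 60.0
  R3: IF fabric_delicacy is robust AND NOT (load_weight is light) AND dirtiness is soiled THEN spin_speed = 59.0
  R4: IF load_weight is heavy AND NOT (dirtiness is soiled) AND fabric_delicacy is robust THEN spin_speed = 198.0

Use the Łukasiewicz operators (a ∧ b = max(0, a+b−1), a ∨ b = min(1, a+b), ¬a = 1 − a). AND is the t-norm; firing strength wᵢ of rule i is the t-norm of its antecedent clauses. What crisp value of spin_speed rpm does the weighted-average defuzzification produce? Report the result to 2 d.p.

62.31

R1 (z=65.0): ¬soiled=1−0.35=0.65, delicate=0.51; AND[max(0, a+b−1)] → w = 0.16
R2 (z=60.0): clean=0.96, ¬robust=1−0.95=0.05, ¬light=1−0.17=0.83; AND[max(0, a+b−1)] → w = 0.00
R3 (z=59.0): robust=0.95, ¬light=1−0.17=0.83, soiled=0.35; AND[max(0, a+b−1)] → w = 0.13
R4 (z=198.0): heavy=0.19, ¬soiled=1−0.35=0.65, robust=0.95; AND[max(0, a+b−1)] → w = 0.00
Weighted average = (0.16·65.0 + 0.00·60.0 + 0.13·59.0 + 0.00·198.0) / (0.16 + 0.00 + 0.13 + 0.00)
  = 18.0700 / 0.2900 = 62.31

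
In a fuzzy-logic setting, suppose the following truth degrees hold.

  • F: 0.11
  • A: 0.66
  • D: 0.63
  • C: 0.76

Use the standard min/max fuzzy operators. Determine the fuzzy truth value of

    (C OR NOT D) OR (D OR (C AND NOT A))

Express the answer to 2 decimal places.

0.76

NOT D = 1 − 0.63 = 0.37
C OR NOT D = max(a, b) on (0.76, 0.37) = 0.76
NOT A = 1 − 0.66 = 0.34
C AND NOT A = min(a, b) on (0.76, 0.34) = 0.34
D OR (C AND NOT A) = max(a, b) on (0.63, 0.34) = 0.63
(C OR NOT D) OR (D OR (C AND NOT A)) = max(a, b) on (0.76, 0.63) = 0.76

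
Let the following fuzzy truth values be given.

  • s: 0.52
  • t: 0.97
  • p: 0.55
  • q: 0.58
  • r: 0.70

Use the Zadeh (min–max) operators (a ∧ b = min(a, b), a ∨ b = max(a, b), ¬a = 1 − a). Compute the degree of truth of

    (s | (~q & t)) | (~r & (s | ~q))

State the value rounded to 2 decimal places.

0.52

~q = 1 − 0.58 = 0.42
~q & t = min(a, b) on (0.42, 0.97) = 0.42
s | (~q & t) = max(a, b) on (0.52, 0.42) = 0.52
~r = 1 − 0.70 = 0.30
~q = 1 − 0.58 = 0.42
s | ~q = max(a, b) on (0.52, 0.42) = 0.52
~r & (s | ~q) = min(a, b) on (0.30, 0.52) = 0.30
(s | (~q & t)) | (~r & (s | ~q)) = max(a, b) on (0.52, 0.30) = 0.52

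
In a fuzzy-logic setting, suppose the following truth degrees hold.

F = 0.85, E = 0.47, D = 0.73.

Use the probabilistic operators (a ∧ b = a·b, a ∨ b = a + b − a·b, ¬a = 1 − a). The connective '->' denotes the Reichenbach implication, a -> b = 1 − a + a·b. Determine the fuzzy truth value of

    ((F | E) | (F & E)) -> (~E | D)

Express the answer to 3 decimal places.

0.879

F | E = a + b − a·b on (0.8500, 0.4700) = 0.9205
F & E = a·b on (0.8500, 0.4700) = 0.3995
(F | E) | (F & E) = a + b − a·b on (0.9205, 0.3995) = 0.9523
~E = 1 − 0.4700 = 0.5300
~E | D = a + b − a·b on (0.5300, 0.7300) = 0.8731
((F | E) | (F & E)) -> (~E | D)  [Reichenbach: 1 − a + a·b] with a=0.9523, b=0.8731 → 0.8792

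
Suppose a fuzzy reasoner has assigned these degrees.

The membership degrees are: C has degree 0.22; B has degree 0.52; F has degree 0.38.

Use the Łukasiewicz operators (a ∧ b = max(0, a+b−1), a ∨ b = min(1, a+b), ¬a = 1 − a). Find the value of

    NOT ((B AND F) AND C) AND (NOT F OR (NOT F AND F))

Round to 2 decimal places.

0.62

B AND F = max(0, a+b−1) on (0.52, 0.38) = 0.00
(B AND F) AND C = max(0, a+b−1) on (0.00, 0.22) = 0.00
NOT ((B AND F) AND C) = 1 − 0.00 = 1.00
NOT F = 1 − 0.38 = 0.62
NOT F = 1 − 0.38 = 0.62
NOT F AND F = max(0, a+b−1) on (0.62, 0.38) = 0.00
NOT F OR (NOT F AND F) = min(1, a+b) on (0.62, 0.00) = 0.62
NOT ((B AND F) AND C) AND (NOT F OR (NOT F AND F)) = max(0, a+b−1) on (1.00, 0.62) = 0.62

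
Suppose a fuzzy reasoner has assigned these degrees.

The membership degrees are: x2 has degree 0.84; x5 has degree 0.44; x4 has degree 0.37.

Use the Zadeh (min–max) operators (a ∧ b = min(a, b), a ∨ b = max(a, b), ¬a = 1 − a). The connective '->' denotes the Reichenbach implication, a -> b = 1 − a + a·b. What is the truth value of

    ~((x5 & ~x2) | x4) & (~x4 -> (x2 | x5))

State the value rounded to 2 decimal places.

0.63

~x2 = 1 − 0.84 = 0.16
x5 & ~x2 = min(a, b) on (0.44, 0.16) = 0.16
(x5 & ~x2) | x4 = max(a, b) on (0.16, 0.37) = 0.37
~((x5 & ~x2) | x4) = 1 − 0.37 = 0.63
~x4 = 1 − 0.37 = 0.63
x2 | x5 = max(a, b) on (0.84, 0.44) = 0.84
~x4 -> (x2 | x5)  [Reichenbach: 1 − a + a·b] with a=0.63, b=0.84 → 0.90
~((x5 & ~x2) | x4) & (~x4 -> (x2 | x5)) = min(a, b) on (0.63, 0.90) = 0.63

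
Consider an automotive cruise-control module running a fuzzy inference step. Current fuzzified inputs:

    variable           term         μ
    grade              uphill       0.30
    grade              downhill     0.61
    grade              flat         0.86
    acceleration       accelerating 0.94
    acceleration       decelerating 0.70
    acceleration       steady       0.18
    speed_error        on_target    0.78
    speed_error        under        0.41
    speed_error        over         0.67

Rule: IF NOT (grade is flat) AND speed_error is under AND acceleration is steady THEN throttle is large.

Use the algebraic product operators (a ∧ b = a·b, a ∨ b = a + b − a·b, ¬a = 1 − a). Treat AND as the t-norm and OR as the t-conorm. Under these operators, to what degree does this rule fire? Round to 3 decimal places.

firing strength: ¬flat=1−0.86=0.14, under=0.41, steady=0.18; AND[a·b] → w = 0.0103

0.010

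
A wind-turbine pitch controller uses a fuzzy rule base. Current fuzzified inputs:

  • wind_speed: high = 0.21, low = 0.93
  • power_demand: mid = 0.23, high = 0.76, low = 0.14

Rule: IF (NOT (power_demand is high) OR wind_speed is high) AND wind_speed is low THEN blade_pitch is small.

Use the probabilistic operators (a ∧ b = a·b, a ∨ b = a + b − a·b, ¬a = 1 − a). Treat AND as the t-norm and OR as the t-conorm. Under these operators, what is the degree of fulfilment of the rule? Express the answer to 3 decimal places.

0.372

firing strength: (¬high=1−0.76=0.24 OR high=0.21) = 0.3996; AND[a·b] with low=0.93 → w = 0.3716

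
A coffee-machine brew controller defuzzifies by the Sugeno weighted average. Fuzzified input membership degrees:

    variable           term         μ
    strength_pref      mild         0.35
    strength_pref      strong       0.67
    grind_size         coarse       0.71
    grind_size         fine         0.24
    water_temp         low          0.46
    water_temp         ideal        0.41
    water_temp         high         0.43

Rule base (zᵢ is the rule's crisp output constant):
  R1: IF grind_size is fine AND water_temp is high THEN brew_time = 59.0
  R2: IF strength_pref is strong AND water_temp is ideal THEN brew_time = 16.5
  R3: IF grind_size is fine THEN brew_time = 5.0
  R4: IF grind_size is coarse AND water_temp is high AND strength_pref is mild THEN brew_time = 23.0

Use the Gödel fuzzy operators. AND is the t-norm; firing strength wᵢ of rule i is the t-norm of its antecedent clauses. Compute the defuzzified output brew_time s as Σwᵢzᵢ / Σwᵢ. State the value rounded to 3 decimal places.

24.335

R1 (z=59.0): fine=0.24, high=0.43; AND[min(a, b)] → w = 0.24
R2 (z=16.5): strong=0.67, ideal=0.41; AND[min(a, b)] → w = 0.41
R3 (z=5.0): fine=0.24 → w = 0.24
R4 (z=23.0): coarse=0.71, high=0.43, mild=0.35; AND[min(a, b)] → w = 0.35
Weighted average = (0.24·59.0 + 0.41·16.5 + 0.24·5.0 + 0.35·23.0) / (0.24 + 0.41 + 0.24 + 0.35)
  = 30.1750 / 1.2400 = 24.335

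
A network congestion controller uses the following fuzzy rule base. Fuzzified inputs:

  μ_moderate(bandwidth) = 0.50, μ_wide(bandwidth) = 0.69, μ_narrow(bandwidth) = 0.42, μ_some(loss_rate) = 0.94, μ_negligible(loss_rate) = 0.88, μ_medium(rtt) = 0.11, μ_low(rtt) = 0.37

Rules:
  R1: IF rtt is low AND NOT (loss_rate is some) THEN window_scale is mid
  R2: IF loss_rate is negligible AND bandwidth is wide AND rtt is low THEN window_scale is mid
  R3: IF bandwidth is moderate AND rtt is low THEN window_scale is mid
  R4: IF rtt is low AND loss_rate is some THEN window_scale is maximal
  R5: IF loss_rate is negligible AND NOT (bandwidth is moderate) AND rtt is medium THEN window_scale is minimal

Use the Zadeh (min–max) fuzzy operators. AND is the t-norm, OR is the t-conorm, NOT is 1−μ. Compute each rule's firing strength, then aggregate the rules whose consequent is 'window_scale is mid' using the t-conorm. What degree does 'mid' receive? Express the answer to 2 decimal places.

0.37

R1: low=0.37, ¬some=1−0.94=0.06; AND[min(a, b)] → w = 0.06
R2: negligible=0.88, wide=0.69, low=0.37; AND[min(a, b)] → w = 0.37
R3: moderate=0.50, low=0.37; AND[min(a, b)] → w = 0.37
R4: low=0.37, some=0.94; AND[min(a, b)] → w = 0.37
R5: negligible=0.88, ¬moderate=1−0.50=0.50, medium=0.11; AND[min(a, b)] → w = 0.11
Rules with consequent 'mid': {R1, R2, R3} → strengths 0.06, 0.37, 0.37
Aggregate via t-conorm [max(a, b)]: 0.37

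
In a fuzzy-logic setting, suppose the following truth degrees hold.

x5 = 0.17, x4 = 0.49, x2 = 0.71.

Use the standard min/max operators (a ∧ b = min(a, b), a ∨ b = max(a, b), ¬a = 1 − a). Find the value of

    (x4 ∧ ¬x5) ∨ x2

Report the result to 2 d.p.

¬x5 = 1 − 0.17 = 0.83
x4 ∧ ¬x5 = min(a, b) on (0.49, 0.83) = 0.49
(x4 ∧ ¬x5) ∨ x2 = max(a, b) on (0.49, 0.71) = 0.71

0.71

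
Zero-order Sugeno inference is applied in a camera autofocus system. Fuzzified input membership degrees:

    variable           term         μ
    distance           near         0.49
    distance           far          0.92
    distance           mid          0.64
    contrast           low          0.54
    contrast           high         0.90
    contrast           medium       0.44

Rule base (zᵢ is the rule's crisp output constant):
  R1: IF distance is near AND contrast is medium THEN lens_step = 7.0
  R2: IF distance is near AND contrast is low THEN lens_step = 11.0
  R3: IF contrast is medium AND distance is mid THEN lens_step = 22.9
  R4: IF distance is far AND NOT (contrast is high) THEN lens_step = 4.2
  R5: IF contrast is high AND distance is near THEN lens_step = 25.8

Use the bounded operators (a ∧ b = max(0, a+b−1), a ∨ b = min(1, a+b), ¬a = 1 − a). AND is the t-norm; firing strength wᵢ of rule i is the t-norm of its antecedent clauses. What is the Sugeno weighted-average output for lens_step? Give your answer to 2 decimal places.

R1 (z=7.0): near=0.49, medium=0.44; AND[max(0, a+b−1)] → w = 0.00
R2 (z=11.0): near=0.49, low=0.54; AND[max(0, a+b−1)] → w = 0.03
R3 (z=22.9): medium=0.44, mid=0.64; AND[max(0, a+b−1)] → w = 0.08
R4 (z=4.2): far=0.92, ¬high=1−0.90=0.10; AND[max(0, a+b−1)] → w = 0.02
R5 (z=25.8): high=0.90, near=0.49; AND[max(0, a+b−1)] → w = 0.39
Weighted average = (0.00·7.0 + 0.03·11.0 + 0.08·22.9 + 0.02·4.2 + 0.39·25.8) / (0.00 + 0.03 + 0.08 + 0.02 + 0.39)
  = 12.3080 / 0.5200 = 23.67

23.67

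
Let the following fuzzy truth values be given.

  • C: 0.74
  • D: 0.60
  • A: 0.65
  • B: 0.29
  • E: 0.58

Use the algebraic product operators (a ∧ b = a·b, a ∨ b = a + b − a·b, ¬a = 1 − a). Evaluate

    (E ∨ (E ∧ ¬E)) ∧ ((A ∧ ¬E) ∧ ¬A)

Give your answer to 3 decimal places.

¬E = 1 − 0.5800 = 0.4200
E ∧ ¬E = a·b on (0.5800, 0.4200) = 0.2436
E ∨ (E ∧ ¬E) = a + b − a·b on (0.5800, 0.2436) = 0.6823
¬E = 1 − 0.5800 = 0.4200
A ∧ ¬E = a·b on (0.6500, 0.4200) = 0.2730
¬A = 1 − 0.6500 = 0.3500
(A ∧ ¬E) ∧ ¬A = a·b on (0.2730, 0.3500) = 0.0955
(E ∨ (E ∧ ¬E)) ∧ ((A ∧ ¬E) ∧ ¬A) = a·b on (0.6823, 0.0955) = 0.0652

0.065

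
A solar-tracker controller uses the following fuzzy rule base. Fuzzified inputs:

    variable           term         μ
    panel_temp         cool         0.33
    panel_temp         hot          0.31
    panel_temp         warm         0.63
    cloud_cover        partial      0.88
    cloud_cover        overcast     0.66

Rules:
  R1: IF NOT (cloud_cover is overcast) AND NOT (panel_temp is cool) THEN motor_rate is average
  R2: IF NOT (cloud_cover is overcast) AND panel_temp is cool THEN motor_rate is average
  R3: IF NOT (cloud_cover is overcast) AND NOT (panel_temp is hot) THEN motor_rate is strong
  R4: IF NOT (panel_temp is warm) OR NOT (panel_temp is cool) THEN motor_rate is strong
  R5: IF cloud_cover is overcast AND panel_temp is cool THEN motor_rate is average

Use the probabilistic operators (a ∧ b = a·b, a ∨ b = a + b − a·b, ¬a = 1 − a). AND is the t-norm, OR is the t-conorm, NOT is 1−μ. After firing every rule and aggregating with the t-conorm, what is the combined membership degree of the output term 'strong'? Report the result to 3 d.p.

R1: ¬overcast=1−0.66=0.34, ¬cool=1−0.33=0.67; AND[a·b] → w = 0.2278
R2: ¬overcast=1−0.66=0.34, cool=0.33; AND[a·b] → w = 0.1122
R3: ¬overcast=1−0.66=0.34, ¬hot=1−0.31=0.69; AND[a·b] → w = 0.2346
R4: ¬warm=1−0.63=0.37, ¬cool=1−0.33=0.67; OR[a + b − a·b] → w = 0.7921
R5: overcast=0.66, cool=0.33; AND[a·b] → w = 0.2178
Rules with consequent 'strong': {R3, R4} → strengths 0.2346, 0.7921
Aggregate via t-conorm [a + b − a·b]: 0.8409

0.841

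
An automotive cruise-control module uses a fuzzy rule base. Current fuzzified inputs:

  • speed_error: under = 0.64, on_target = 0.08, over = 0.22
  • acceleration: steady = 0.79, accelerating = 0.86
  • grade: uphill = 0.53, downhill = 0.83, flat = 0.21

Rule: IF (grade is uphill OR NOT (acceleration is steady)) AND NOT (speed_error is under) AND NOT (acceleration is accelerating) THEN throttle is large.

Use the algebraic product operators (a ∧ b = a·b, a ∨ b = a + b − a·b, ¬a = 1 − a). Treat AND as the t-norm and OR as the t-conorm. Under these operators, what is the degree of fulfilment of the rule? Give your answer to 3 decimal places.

firing strength: (uphill=0.53 OR ¬steady=1−0.79=0.21) = 0.6287; AND[a·b] with ¬under=1−0.64=0.36, ¬accelerating=1−0.86=0.14 → w = 0.0317

0.032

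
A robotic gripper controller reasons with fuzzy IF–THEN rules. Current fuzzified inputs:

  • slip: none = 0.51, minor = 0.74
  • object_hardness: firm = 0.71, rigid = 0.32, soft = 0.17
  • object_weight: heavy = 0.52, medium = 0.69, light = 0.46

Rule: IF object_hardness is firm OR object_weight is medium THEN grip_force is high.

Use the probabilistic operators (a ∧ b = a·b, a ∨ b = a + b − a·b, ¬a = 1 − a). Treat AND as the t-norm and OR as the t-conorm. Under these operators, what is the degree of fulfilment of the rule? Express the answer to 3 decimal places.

0.910

firing strength: firm=0.71, medium=0.69; OR[a + b − a·b] → w = 0.9101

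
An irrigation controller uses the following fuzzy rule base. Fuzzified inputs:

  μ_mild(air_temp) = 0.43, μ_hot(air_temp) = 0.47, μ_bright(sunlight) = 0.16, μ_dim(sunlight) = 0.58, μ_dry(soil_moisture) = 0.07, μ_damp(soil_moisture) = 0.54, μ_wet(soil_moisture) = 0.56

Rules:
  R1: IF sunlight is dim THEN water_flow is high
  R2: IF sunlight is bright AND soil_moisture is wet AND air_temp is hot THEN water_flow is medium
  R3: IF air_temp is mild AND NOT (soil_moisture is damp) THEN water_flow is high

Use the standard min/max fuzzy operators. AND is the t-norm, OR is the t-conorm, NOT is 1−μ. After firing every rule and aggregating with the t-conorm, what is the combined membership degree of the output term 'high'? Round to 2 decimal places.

0.58

R1: dim=0.58 → w = 0.58
R2: bright=0.16, wet=0.56, hot=0.47; AND[min(a, b)] → w = 0.16
R3: mild=0.43, ¬damp=1−0.54=0.46; AND[min(a, b)] → w = 0.43
Rules with consequent 'high': {R1, R3} → strengths 0.58, 0.43
Aggregate via t-conorm [max(a, b)]: 0.58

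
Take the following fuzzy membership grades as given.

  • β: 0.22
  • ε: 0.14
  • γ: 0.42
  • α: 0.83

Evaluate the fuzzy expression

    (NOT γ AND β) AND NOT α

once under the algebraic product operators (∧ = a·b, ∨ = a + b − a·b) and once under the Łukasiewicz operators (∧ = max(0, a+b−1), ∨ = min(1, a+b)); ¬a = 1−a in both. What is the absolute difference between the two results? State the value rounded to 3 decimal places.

Under algebraic product:
  NOT γ = 1 − 0.4200 = 0.5800
  NOT γ AND β = a·b on (0.5800, 0.2200) = 0.1276
  NOT α = 1 − 0.8300 = 0.1700
  (NOT γ AND β) AND NOT α = a·b on (0.1276, 0.1700) = 0.0217
  → value = 0.0217
Under Łukasiewicz:
  NOT γ = 1 − 0.42 = 0.58
  NOT γ AND β = max(0, a+b−1) on (0.58, 0.22) = 0.00
  NOT α = 1 − 0.83 = 0.17
  (NOT γ AND β) AND NOT α = max(0, a+b−1) on (0.00, 0.17) = 0.00
  → value = 0.0000
|0.0217 − 0.0000| = 0.022

0.022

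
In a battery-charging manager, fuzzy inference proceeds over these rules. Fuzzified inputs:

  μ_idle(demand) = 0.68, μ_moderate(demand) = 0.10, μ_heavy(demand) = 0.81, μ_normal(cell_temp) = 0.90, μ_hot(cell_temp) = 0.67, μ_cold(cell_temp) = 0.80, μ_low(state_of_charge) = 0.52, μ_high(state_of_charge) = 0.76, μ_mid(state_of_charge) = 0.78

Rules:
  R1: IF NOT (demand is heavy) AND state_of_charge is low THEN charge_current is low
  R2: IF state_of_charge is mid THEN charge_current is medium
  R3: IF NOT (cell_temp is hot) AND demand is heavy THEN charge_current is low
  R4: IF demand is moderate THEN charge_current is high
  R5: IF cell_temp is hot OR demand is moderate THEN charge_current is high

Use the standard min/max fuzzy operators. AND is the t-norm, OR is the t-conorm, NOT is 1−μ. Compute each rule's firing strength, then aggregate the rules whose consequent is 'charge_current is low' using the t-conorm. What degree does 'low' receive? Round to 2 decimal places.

R1: ¬heavy=1−0.81=0.19, low=0.52; AND[min(a, b)] → w = 0.19
R2: mid=0.78 → w = 0.78
R3: ¬hot=1−0.67=0.33, heavy=0.81; AND[min(a, b)] → w = 0.33
R4: moderate=0.10 → w = 0.10
R5: hot=0.67, moderate=0.10; OR[max(a, b)] → w = 0.67
Rules with consequent 'low': {R1, R3} → strengths 0.19, 0.33
Aggregate via t-conorm [max(a, b)]: 0.33

0.33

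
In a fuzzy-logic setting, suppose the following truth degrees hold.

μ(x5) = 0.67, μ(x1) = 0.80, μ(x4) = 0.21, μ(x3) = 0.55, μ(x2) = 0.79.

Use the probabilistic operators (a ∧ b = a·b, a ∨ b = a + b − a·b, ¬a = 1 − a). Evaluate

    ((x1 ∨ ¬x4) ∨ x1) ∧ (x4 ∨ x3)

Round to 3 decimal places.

¬x4 = 1 − 0.2100 = 0.7900
x1 ∨ ¬x4 = a + b − a·b on (0.8000, 0.7900) = 0.9580
(x1 ∨ ¬x4) ∨ x1 = a + b − a·b on (0.9580, 0.8000) = 0.9916
x4 ∨ x3 = a + b − a·b on (0.2100, 0.5500) = 0.6445
((x1 ∨ ¬x4) ∨ x1) ∧ (x4 ∨ x3) = a·b on (0.9916, 0.6445) = 0.6391

0.639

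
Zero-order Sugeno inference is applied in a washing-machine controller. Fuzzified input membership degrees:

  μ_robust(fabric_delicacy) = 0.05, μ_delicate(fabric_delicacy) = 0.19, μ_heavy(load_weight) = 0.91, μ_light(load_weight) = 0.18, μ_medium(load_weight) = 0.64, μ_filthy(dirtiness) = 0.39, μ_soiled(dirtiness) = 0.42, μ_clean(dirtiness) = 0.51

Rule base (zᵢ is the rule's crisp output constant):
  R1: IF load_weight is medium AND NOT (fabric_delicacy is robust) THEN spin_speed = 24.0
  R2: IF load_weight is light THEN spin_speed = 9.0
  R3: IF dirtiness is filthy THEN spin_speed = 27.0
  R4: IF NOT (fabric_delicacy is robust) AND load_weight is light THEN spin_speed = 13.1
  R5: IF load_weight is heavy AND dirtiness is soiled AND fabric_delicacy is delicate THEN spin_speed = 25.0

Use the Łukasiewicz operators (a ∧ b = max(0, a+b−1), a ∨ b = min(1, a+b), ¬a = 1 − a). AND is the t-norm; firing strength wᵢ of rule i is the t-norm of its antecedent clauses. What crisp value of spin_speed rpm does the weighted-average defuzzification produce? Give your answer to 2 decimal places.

R1 (z=24.0): medium=0.64, ¬robust=1−0.05=0.95; AND[max(0, a+b−1)] → w = 0.59
R2 (z=9.0): light=0.18 → w = 0.18
R3 (z=27.0): filthy=0.39 → w = 0.39
R4 (z=13.1): ¬robust=1−0.05=0.95, light=0.18; AND[max(0, a+b−1)] → w = 0.13
R5 (z=25.0): heavy=0.91, soiled=0.42, delicate=0.19; AND[max(0, a+b−1)] → w = 0.00
Weighted average = (0.59·24.0 + 0.18·9.0 + 0.39·27.0 + 0.13·13.1 + 0.00·25.0) / (0.59 + 0.18 + 0.39 + 0.13 + 0.00)
  = 28.0130 / 1.2900 = 21.72

21.72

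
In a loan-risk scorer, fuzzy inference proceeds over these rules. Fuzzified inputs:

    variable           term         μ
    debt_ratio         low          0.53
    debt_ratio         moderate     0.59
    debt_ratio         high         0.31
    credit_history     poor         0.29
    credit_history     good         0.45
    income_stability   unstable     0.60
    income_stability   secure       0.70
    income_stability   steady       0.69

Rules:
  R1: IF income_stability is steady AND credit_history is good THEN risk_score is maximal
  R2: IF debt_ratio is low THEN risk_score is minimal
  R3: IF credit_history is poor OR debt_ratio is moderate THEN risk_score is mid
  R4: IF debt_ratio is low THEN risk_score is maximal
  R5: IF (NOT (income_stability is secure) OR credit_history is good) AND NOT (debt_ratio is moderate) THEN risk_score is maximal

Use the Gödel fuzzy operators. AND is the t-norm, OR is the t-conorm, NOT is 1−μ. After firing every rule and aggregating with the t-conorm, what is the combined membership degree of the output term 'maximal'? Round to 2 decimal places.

0.53

R1: steady=0.69, good=0.45; AND[min(a, b)] → w = 0.45
R2: low=0.53 → w = 0.53
R3: poor=0.29, moderate=0.59; OR[max(a, b)] → w = 0.59
R4: low=0.53 → w = 0.53
R5: (¬secure=1−0.70=0.30 OR good=0.45) = 0.45; AND[min(a, b)] with ¬moderate=1−0.59=0.41 → w = 0.41
Rules with consequent 'maximal': {R1, R4, R5} → strengths 0.45, 0.53, 0.41
Aggregate via t-conorm [max(a, b)]: 0.53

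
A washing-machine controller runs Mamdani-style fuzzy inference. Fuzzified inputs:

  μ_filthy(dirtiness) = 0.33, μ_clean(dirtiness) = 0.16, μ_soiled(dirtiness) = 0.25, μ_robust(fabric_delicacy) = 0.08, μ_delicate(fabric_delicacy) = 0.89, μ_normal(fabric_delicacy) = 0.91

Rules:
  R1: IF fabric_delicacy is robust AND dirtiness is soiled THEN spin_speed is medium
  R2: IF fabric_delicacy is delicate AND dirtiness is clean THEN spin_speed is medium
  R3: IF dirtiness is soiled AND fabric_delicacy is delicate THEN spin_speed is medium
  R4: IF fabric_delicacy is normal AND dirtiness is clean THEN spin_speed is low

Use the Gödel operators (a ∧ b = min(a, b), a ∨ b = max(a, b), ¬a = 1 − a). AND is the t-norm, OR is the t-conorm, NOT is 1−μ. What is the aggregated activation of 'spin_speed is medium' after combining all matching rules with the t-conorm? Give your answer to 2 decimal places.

0.25

R1: robust=0.08, soiled=0.25; AND[min(a, b)] → w = 0.08
R2: delicate=0.89, clean=0.16; AND[min(a, b)] → w = 0.16
R3: soiled=0.25, delicate=0.89; AND[min(a, b)] → w = 0.25
R4: normal=0.91, clean=0.16; AND[min(a, b)] → w = 0.16
Rules with consequent 'medium': {R1, R2, R3} → strengths 0.08, 0.16, 0.25
Aggregate via t-conorm [max(a, b)]: 0.25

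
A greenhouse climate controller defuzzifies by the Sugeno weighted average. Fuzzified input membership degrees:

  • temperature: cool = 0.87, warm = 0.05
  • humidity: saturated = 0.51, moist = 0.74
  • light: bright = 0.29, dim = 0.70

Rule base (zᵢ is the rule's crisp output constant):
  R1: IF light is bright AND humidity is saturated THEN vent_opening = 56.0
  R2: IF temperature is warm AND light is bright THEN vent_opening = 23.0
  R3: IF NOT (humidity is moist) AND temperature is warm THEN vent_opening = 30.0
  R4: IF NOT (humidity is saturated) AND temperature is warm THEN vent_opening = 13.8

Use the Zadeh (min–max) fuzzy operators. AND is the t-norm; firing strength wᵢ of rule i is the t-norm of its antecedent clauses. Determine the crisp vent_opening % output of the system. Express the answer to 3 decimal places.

R1 (z=56.0): bright=0.29, saturated=0.51; AND[min(a, b)] → w = 0.29
R2 (z=23.0): warm=0.05, bright=0.29; AND[min(a, b)] → w = 0.05
R3 (z=30.0): ¬moist=1−0.74=0.26, warm=0.05; AND[min(a, b)] → w = 0.05
R4 (z=13.8): ¬saturated=1−0.51=0.49, warm=0.05; AND[min(a, b)] → w = 0.05
Weighted average = (0.29·56.0 + 0.05·23.0 + 0.05·30.0 + 0.05·13.8) / (0.29 + 0.05 + 0.05 + 0.05)
  = 19.5800 / 0.4400 = 44.500

44.500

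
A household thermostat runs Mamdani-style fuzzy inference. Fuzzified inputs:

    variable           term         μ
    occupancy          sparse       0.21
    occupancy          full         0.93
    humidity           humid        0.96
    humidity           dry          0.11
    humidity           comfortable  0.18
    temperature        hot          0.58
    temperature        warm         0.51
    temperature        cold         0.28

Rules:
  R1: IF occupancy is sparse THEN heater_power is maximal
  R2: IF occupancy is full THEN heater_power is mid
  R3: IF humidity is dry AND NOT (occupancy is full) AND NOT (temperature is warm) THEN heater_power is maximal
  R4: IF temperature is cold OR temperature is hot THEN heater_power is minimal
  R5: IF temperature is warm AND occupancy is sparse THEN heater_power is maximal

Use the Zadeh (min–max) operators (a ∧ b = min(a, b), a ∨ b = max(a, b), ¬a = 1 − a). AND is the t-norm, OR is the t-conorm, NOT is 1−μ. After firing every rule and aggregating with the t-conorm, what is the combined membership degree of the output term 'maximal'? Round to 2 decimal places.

R1: sparse=0.21 → w = 0.21
R2: full=0.93 → w = 0.93
R3: dry=0.11, ¬full=1−0.93=0.07, ¬warm=1−0.51=0.49; AND[min(a, b)] → w = 0.07
R4: cold=0.28, hot=0.58; OR[max(a, b)] → w = 0.58
R5: warm=0.51, sparse=0.21; AND[min(a, b)] → w = 0.21
Rules with consequent 'maximal': {R1, R3, R5} → strengths 0.21, 0.07, 0.21
Aggregate via t-conorm [max(a, b)]: 0.21

0.21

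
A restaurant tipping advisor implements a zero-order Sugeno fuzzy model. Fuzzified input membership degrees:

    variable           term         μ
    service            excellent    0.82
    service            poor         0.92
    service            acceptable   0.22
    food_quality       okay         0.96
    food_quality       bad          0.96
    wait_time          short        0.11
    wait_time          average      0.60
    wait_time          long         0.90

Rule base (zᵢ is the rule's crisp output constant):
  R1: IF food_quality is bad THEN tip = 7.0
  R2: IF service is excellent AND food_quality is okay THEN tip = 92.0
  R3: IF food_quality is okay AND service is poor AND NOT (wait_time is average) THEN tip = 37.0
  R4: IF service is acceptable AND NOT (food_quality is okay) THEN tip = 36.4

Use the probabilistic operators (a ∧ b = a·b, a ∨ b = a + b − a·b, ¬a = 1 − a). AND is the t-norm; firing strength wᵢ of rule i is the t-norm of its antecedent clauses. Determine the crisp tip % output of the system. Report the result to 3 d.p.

R1 (z=7.0): bad=0.96 → w = 0.9600
R2 (z=92.0): excellent=0.82, okay=0.96; AND[a·b] → w = 0.7872
R3 (z=37.0): okay=0.96, poor=0.92, ¬average=1−0.60=0.40; AND[a·b] → w = 0.3533
R4 (z=36.4): acceptable=0.22, ¬okay=1−0.96=0.04; AND[a·b] → w = 0.0088
Weighted average = (0.9600·7.0 + 0.7872·92.0 + 0.3533·37.0 + 0.0088·36.4) / (0.9600 + 0.7872 + 0.3533 + 0.0088)
  = 92.5341 / 2.1093 = 43.870

43.870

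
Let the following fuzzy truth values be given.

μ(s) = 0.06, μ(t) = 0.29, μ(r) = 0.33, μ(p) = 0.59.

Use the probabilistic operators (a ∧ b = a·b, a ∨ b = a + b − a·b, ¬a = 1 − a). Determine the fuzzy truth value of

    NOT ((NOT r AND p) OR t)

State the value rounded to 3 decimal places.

0.429

NOT r = 1 − 0.3300 = 0.6700
NOT r AND p = a·b on (0.6700, 0.5900) = 0.3953
(NOT r AND p) OR t = a + b − a·b on (0.3953, 0.2900) = 0.5707
NOT ((NOT r AND p) OR t) = 1 − 0.5707 = 0.4293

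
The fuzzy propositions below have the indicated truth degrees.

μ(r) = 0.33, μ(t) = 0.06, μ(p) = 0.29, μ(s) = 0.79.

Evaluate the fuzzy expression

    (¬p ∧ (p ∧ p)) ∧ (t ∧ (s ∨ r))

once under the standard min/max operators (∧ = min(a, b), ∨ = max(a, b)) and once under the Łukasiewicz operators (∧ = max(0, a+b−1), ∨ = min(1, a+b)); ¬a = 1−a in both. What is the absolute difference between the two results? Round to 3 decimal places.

Under standard min/max:
  ¬p = 1 − 0.29 = 0.71
  p ∧ p = min(a, b) on (0.29, 0.29) = 0.29
  ¬p ∧ (p ∧ p) = min(a, b) on (0.71, 0.29) = 0.29
  s ∨ r = max(a, b) on (0.79, 0.33) = 0.79
  t ∧ (s ∨ r) = min(a, b) on (0.06, 0.79) = 0.06
  (¬p ∧ (p ∧ p)) ∧ (t ∧ (s ∨ r)) = min(a, b) on (0.29, 0.06) = 0.06
  → value = 0.0600
Under Łukasiewicz:
  ¬p = 1 − 0.29 = 0.71
  p ∧ p = max(0, a+b−1) on (0.29, 0.29) = 0.00
  ¬p ∧ (p ∧ p) = max(0, a+b−1) on (0.71, 0.00) = 0.00
  s ∨ r = min(1, a+b) on (0.79, 0.33) = 1.00
  t ∧ (s ∨ r) = max(0, a+b−1) on (0.06, 1.00) = 0.06
  (¬p ∧ (p ∧ p)) ∧ (t ∧ (s ∨ r)) = max(0, a+b−1) on (0.00, 0.06) = 0.00
  → value = 0.0000
|0.0600 − 0.0000| = 0.060

0.060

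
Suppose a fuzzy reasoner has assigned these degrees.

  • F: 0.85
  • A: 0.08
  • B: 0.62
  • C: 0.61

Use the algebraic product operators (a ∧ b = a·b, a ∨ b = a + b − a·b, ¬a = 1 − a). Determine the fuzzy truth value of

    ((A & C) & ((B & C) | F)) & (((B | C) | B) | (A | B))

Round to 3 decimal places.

0.043

A & C = a·b on (0.0800, 0.6100) = 0.0488
B & C = a·b on (0.6200, 0.6100) = 0.3782
(B & C) | F = a + b − a·b on (0.3782, 0.8500) = 0.9067
(A & C) & ((B & C) | F) = a·b on (0.0488, 0.9067) = 0.0442
B | C = a + b − a·b on (0.6200, 0.6100) = 0.8518
(B | C) | B = a + b − a·b on (0.8518, 0.6200) = 0.9437
A | B = a + b − a·b on (0.0800, 0.6200) = 0.6504
((B | C) | B) | (A | B) = a + b − a·b on (0.9437, 0.6504) = 0.9803
((A & C) & ((B & C) | F)) & (((B | C) | B) | (A | B)) = a·b on (0.0442, 0.9803) = 0.0434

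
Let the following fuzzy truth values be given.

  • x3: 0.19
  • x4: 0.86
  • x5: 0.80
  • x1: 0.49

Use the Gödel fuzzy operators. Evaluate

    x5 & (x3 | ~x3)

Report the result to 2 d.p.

0.80

~x3 = 1 − 0.19 = 0.81
x3 | ~x3 = max(a, b) on (0.19, 0.81) = 0.81
x5 & (x3 | ~x3) = min(a, b) on (0.80, 0.81) = 0.80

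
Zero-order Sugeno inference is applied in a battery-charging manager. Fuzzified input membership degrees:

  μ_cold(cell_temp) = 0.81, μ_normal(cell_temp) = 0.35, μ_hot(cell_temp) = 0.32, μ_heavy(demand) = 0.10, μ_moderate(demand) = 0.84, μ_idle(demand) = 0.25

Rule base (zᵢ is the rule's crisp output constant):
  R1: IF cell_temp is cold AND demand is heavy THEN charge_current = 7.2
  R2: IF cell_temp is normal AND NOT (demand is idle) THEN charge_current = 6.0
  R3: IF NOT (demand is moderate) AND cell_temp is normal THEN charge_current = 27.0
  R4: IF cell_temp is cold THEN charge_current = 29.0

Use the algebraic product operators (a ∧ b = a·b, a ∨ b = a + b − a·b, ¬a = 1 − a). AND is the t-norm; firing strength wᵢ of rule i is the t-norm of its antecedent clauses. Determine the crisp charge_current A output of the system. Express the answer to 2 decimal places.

R1 (z=7.2): cold=0.81, heavy=0.10; AND[a·b] → w = 0.0810
R2 (z=6.0): normal=0.35, ¬idle=1−0.25=0.75; AND[a·b] → w = 0.2625
R3 (z=27.0): ¬moderate=1−0.84=0.16, normal=0.35; AND[a·b] → w = 0.0560
R4 (z=29.0): cold=0.81 → w = 0.8100
Weighted average = (0.0810·7.2 + 0.2625·6.0 + 0.0560·27.0 + 0.8100·29.0) / (0.0810 + 0.2625 + 0.0560 + 0.8100)
  = 27.1602 / 1.2095 = 22.46

22.46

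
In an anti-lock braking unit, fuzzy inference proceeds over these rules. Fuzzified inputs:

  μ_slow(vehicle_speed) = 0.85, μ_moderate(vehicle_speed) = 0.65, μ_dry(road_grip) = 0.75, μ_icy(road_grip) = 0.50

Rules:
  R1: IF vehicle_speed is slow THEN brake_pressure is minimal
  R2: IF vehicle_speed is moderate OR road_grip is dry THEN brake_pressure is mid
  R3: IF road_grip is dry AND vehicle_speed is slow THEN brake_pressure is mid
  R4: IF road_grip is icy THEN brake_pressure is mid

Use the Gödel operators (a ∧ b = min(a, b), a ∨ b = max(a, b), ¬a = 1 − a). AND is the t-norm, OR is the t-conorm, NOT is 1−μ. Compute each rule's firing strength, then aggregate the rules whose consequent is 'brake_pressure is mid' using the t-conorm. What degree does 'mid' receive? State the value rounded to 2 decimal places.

0.75

R1: slow=0.85 → w = 0.85
R2: moderate=0.65, dry=0.75; OR[max(a, b)] → w = 0.75
R3: dry=0.75, slow=0.85; AND[min(a, b)] → w = 0.75
R4: icy=0.50 → w = 0.50
Rules with consequent 'mid': {R2, R3, R4} → strengths 0.75, 0.75, 0.50
Aggregate via t-conorm [max(a, b)]: 0.75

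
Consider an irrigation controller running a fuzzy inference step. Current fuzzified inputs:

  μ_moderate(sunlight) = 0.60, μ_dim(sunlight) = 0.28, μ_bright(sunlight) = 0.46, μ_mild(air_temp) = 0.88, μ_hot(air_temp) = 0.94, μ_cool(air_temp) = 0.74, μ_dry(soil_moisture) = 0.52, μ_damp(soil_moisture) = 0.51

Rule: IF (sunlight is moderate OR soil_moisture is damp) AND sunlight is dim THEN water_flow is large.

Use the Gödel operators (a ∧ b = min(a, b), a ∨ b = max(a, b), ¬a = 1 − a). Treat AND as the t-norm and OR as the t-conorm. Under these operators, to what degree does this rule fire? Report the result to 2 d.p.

0.28

firing strength: (moderate=0.60 OR damp=0.51) = 0.60; AND[min(a, b)] with dim=0.28 → w = 0.28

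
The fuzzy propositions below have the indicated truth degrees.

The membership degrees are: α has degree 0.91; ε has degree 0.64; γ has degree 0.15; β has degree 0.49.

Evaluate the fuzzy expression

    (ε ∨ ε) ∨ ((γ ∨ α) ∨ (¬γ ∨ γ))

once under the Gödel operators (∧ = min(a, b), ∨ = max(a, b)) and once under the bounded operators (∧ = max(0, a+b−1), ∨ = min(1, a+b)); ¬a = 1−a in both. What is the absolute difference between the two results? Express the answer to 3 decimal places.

0.090

Under Gödel:
  ε ∨ ε = max(a, b) on (0.64, 0.64) = 0.64
  γ ∨ α = max(a, b) on (0.15, 0.91) = 0.91
  ¬γ = 1 − 0.15 = 0.85
  ¬γ ∨ γ = max(a, b) on (0.85, 0.15) = 0.85
  (γ ∨ α) ∨ (¬γ ∨ γ) = max(a, b) on (0.91, 0.85) = 0.91
  (ε ∨ ε) ∨ ((γ ∨ α) ∨ (¬γ ∨ γ)) = max(a, b) on (0.64, 0.91) = 0.91
  → value = 0.9100
Under bounded:
  ε ∨ ε = min(1, a+b) on (0.64, 0.64) = 1.00
  γ ∨ α = min(1, a+b) on (0.15, 0.91) = 1.00
  ¬γ = 1 − 0.15 = 0.85
  ¬γ ∨ γ = min(1, a+b) on (0.85, 0.15) = 1.00
  (γ ∨ α) ∨ (¬γ ∨ γ) = min(1, a+b) on (1.00, 1.00) = 1.00
  (ε ∨ ε) ∨ ((γ ∨ α) ∨ (¬γ ∨ γ)) = min(1, a+b) on (1.00, 1.00) = 1.00
  → value = 1.0000
|0.9100 − 1.0000| = 0.090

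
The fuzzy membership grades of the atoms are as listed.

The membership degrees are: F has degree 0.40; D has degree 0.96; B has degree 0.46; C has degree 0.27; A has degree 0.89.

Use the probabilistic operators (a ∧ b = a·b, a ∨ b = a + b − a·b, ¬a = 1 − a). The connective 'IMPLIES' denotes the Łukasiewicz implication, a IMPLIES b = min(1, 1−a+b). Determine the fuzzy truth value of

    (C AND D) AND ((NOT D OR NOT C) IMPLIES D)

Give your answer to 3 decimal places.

0.259

C AND D = a·b on (0.2700, 0.9600) = 0.2592
NOT D = 1 − 0.9600 = 0.0400
NOT C = 1 − 0.2700 = 0.7300
NOT D OR NOT C = a + b − a·b on (0.0400, 0.7300) = 0.7408
(NOT D OR NOT C) IMPLIES D  [Łukasiewicz: min(1, 1−a+b)] with a=0.7408, b=0.9600 → 1.0000
(C AND D) AND ((NOT D OR NOT C) IMPLIES D) = a·b on (0.2592, 1.0000) = 0.2592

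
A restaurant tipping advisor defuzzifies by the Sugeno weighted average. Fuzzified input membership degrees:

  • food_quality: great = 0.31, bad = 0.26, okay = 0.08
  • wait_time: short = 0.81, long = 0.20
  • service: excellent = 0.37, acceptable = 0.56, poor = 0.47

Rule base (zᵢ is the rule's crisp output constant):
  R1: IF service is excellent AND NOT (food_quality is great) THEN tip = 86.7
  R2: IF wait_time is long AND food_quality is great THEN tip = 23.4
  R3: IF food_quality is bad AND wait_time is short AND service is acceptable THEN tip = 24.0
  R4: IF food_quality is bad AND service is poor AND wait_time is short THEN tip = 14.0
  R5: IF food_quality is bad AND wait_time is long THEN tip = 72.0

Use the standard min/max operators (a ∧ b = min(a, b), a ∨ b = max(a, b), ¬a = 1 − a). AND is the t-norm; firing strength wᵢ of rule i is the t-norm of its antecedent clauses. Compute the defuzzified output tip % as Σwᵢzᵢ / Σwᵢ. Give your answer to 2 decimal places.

47.32

R1 (z=86.7): excellent=0.37, ¬great=1−0.31=0.69; AND[min(a, b)] → w = 0.37
R2 (z=23.4): long=0.20, great=0.31; AND[min(a, b)] → w = 0.20
R3 (z=24.0): bad=0.26, short=0.81, acceptable=0.56; AND[min(a, b)] → w = 0.26
R4 (z=14.0): bad=0.26, poor=0.47, short=0.81; AND[min(a, b)] → w = 0.26
R5 (z=72.0): bad=0.26, long=0.20; AND[min(a, b)] → w = 0.20
Weighted average = (0.37·86.7 + 0.20·23.4 + 0.26·24.0 + 0.26·14.0 + 0.20·72.0) / (0.37 + 0.20 + 0.26 + 0.26 + 0.20)
  = 61.0390 / 1.2900 = 47.32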